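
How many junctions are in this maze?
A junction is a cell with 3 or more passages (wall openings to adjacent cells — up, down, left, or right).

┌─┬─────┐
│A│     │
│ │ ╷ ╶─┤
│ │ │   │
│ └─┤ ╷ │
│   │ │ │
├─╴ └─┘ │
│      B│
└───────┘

Checking each cell for number of passages:

Junctions found (3+ passages):
  (0, 2): 3 passages
  (1, 2): 3 passages
  (3, 1): 3 passages
Total junctions: 3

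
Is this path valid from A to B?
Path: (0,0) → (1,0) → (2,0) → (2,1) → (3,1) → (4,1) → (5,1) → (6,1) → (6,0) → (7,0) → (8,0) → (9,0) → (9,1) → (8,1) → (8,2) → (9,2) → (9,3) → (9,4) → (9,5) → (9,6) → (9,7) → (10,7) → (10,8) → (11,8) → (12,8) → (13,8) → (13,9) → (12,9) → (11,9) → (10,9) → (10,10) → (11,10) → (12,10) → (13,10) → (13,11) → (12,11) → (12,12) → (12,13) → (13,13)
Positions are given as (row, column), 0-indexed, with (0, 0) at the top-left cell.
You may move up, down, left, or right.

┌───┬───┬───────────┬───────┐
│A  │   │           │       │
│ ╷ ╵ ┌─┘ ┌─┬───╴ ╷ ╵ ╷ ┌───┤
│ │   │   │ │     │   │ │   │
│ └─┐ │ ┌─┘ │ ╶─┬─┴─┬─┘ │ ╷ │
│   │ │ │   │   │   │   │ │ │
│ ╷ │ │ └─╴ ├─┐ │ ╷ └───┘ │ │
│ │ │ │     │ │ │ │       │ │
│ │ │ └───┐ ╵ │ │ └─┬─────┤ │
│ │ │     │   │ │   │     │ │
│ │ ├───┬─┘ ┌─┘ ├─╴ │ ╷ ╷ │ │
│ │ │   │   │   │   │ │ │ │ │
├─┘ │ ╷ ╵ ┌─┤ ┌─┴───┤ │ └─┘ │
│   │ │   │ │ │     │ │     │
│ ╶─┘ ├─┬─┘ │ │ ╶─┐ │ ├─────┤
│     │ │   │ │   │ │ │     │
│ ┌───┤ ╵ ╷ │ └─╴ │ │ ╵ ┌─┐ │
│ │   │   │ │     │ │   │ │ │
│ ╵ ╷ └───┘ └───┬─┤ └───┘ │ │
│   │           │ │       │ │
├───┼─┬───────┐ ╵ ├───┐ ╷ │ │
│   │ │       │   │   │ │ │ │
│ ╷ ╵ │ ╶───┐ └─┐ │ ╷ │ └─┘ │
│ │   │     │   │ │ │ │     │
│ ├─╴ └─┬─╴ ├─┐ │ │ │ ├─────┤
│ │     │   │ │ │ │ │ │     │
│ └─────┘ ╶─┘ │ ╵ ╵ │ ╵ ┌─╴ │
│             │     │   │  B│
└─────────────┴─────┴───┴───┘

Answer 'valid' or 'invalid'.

Checking path validity:
Result: All consecutive moves are passable.

valid

Correct solution:

┌───┬───┬───────────┬───────┐
│A  │   │           │       │
│ ╷ ╵ ┌─┘ ┌─┬───╴ ╷ ╵ ╷ ┌───┤
│↓│   │   │ │     │   │ │   │
│ └─┐ │ ┌─┘ │ ╶─┬─┴─┬─┘ │ ╷ │
│↳ ↓│ │ │   │   │   │   │ │ │
│ ╷ │ │ └─╴ ├─┐ │ ╷ └───┘ │ │
│ │↓│ │     │ │ │ │       │ │
│ │ │ └───┐ ╵ │ │ └─┬─────┤ │
│ │↓│     │   │ │   │     │ │
│ │ ├───┬─┘ ┌─┘ ├─╴ │ ╷ ╷ │ │
│ │↓│   │   │   │   │ │ │ │ │
├─┘ │ ╷ ╵ ┌─┤ ┌─┴───┤ │ └─┘ │
│↓ ↲│ │   │ │ │     │ │     │
│ ╶─┘ ├─┬─┘ │ │ ╶─┐ │ ├─────┤
│↓    │ │   │ │   │ │ │     │
│ ┌───┤ ╵ ╷ │ └─╴ │ │ ╵ ┌─┐ │
│↓│↱ ↓│   │ │     │ │   │ │ │
│ ╵ ╷ └───┘ └───┬─┤ └───┘ │ │
│↳ ↑│↳ → → → → ↓│ │       │ │
├───┼─┬───────┐ ╵ ├───┐ ╷ │ │
│   │ │       │↳ ↓│↱ ↓│ │ │ │
│ ╷ ╵ │ ╶───┐ └─┐ │ ╷ │ └─┘ │
│ │   │     │   │↓│↑│↓│     │
│ ├─╴ └─┬─╴ ├─┐ │ │ │ ├─────┤
│ │     │   │ │ │↓│↑│↓│↱ → ↓│
│ └─────┘ ╶─┘ │ ╵ ╵ │ ╵ ┌─╴ │
│             │  ↳ ↑│↳ ↑│  B│
└─────────────┴─────┴───┴───┘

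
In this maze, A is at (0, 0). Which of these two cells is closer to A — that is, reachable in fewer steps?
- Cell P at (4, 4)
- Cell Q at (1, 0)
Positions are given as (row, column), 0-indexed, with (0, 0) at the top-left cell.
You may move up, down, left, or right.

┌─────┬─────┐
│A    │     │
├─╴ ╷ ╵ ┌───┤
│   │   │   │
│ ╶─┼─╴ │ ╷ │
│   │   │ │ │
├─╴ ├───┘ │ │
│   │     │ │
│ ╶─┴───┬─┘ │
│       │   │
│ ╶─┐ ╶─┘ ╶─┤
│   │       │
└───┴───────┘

Shortest path A → P at (4, 4): 14 steps
Shortest path A → Q at (1, 0): 3 steps

Q is closer (3 steps vs 14 steps).

Path to P:

┌─────┬─────┐
│A ↓  │     │
├─╴ ╷ ╵ ┌───┤
│↓ ↲│   │   │
│ ╶─┼─╴ │ ╷ │
│↳ ↓│   │ │ │
├─╴ ├───┘ │ │
│↓ ↲│     │ │
│ ╶─┴───┬─┘ │
│↳ → ↓  │P  │
│ ╶─┐ ╶─┘ ╶─┤
│   │↳ → ↑  │
└───┴───────┘

Path to Q:

┌─────┬─────┐
│A ↓  │     │
├─╴ ╷ ╵ ┌───┤
│Q ↲│   │   │
│ ╶─┼─╴ │ ╷ │
│   │   │ │ │
├─╴ ├───┘ │ │
│   │     │ │
│ ╶─┴───┬─┘ │
│       │   │
│ ╶─┐ ╶─┘ ╶─┤
│   │       │
└───┴───────┘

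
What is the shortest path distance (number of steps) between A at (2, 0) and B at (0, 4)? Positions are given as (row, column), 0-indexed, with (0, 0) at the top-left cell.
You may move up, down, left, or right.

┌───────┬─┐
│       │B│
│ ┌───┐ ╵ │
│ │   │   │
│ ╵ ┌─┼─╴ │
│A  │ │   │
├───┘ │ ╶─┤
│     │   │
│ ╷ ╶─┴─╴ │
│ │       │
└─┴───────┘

Finding path from (2, 0) to (0, 4):
Path: (2,0) → (1,0) → (0,0) → (0,1) → (0,2) → (0,3) → (1,3) → (1,4) → (0,4)
Distance: 8 steps

Solution:

┌───────┬─┐
│↱ → → ↓│B│
│ ┌───┐ ╵ │
│↑│   │↳ ↑│
│ ╵ ┌─┼─╴ │
│A  │ │   │
├───┘ │ ╶─┤
│     │   │
│ ╷ ╶─┴─╴ │
│ │       │
└─┴───────┘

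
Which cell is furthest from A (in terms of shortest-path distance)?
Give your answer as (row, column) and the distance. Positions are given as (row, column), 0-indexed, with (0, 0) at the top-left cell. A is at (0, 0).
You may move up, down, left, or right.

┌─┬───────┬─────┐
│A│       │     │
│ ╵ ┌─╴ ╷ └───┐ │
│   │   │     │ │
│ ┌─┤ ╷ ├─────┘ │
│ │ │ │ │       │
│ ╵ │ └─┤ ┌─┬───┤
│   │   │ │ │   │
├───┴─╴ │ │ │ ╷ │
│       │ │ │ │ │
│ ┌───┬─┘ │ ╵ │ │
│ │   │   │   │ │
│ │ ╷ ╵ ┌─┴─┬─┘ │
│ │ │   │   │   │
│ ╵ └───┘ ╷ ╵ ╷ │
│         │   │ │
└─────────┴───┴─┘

Computing BFS distances from A to all cells:
Furthest cell: (3, 5)
Distance: 36 steps

Path from A to the furthest cell:

┌─┬───────┬─────┐
│A│↱ → ↓  │     │
│ ╵ ┌─╴ ╷ └───┐ │
│↳ ↑│↓ ↲│     │ │
│ ┌─┤ ╷ ├─────┘ │
│ │ │↓│ │       │
│ ╵ │ └─┤ ┌─┬───┤
│   │↳ ↓│ │B│↓ ↰│
├───┴─╴ │ │ │ ╷ │
│↓ ← ← ↲│ │↑│↓│↑│
│ ┌───┬─┘ │ ╵ │ │
│↓│   │   │↑ ↲│↑│
│ │ ╷ ╵ ┌─┴─┬─┘ │
│↓│ │   │↱ ↓│↱ ↑│
│ ╵ └───┘ ╷ ╵ ╷ │
│↳ → → → ↑│↳ ↑│ │
└─────────┴───┴─┘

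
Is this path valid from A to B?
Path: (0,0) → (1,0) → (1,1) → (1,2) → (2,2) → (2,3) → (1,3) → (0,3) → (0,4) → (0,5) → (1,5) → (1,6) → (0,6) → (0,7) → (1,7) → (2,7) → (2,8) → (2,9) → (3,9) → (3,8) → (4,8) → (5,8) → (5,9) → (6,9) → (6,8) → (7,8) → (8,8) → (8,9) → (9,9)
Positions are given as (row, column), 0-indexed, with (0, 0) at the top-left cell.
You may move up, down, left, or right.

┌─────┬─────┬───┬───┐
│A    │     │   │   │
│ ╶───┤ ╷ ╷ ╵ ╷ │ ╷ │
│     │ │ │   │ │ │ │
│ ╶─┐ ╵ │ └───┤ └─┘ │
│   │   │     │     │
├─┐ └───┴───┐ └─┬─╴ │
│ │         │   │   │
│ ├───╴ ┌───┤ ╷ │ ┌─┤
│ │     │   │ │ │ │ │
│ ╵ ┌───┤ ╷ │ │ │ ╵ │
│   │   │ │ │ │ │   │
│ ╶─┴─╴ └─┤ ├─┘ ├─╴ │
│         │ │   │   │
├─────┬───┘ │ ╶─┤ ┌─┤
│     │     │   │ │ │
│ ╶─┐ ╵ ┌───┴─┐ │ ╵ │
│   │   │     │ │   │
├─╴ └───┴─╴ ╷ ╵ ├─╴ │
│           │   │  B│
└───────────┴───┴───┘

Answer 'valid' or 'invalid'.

Checking path validity:
Result: All consecutive moves are passable.

valid

Correct solution:

┌─────┬─────┬───┬───┐
│A    │↱ → ↓│↱ ↓│   │
│ ╶───┤ ╷ ╷ ╵ ╷ │ ╷ │
│↳ → ↓│↑│ │↳ ↑│↓│ │ │
│ ╶─┐ ╵ │ └───┤ └─┘ │
│   │↳ ↑│     │↳ → ↓│
├─┐ └───┴───┐ └─┬─╴ │
│ │         │   │↓ ↲│
│ ├───╴ ┌───┤ ╷ │ ┌─┤
│ │     │   │ │ │↓│ │
│ ╵ ┌───┤ ╷ │ │ │ ╵ │
│   │   │ │ │ │ │↳ ↓│
│ ╶─┴─╴ └─┤ ├─┘ ├─╴ │
│         │ │   │↓ ↲│
├─────┬───┘ │ ╶─┤ ┌─┤
│     │     │   │↓│ │
│ ╶─┐ ╵ ┌───┴─┐ │ ╵ │
│   │   │     │ │↳ ↓│
├─╴ └───┴─╴ ╷ ╵ ├─╴ │
│           │   │  B│
└───────────┴───┴───┘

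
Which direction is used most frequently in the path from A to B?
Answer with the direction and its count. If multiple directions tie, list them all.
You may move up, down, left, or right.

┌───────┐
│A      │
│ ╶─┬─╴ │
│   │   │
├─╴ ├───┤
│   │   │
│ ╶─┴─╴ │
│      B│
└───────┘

Directions: down, right, down, left, down, right, right, right
Counts: {'down': 3, 'right': 4, 'left': 1}
Most common: right (4 times)

Solution:

┌───────┐
│A      │
│ ╶─┬─╴ │
│↳ ↓│   │
├─╴ ├───┤
│↓ ↲│   │
│ ╶─┴─╴ │
│↳ → → B│
└───────┘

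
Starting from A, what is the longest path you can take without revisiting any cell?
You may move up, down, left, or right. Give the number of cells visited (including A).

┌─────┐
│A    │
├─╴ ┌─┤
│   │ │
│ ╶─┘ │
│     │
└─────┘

Finding longest simple path using DFS:
Start: (0, 0)
Longest path visits 8 cells
Path: A → right → down → left → down → right → right → up

Solution:

┌─────┐
│A ↓  │
├─╴ ┌─┤
│↓ ↲│B│
│ ╶─┘ │
│↳ → ↑│
└─────┘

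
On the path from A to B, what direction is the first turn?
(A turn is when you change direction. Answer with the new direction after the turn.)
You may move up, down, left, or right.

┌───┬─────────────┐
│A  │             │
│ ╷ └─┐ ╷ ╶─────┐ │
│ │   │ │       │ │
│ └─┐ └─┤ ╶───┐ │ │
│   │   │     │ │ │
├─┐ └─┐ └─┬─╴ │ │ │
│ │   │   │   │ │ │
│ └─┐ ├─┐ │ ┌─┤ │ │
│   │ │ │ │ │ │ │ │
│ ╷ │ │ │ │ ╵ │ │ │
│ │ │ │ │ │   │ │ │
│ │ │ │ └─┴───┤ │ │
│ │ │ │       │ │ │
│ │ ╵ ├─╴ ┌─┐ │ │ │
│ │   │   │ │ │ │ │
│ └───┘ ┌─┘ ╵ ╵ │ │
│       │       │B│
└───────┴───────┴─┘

Directions: down, down, right, down, right, down, down, down, down, left, up, up, up, left, down, down, down, down, right, right, right, up, right, up, right, right, down, down, right, up, up, up, up, up, up, up, left, left, left, up, right, right, right, right, down, down, down, down, down, down, down, down
First turn direction: right

Solution:

┌───┬─────────────┐
│A  │    ↱ → → → ↓│
│ ╷ └─┐ ╷ ╶─────┐ │
│↓│   │ │↑ ← ← ↰│↓│
│ └─┐ └─┤ ╶───┐ │ │
│↳ ↓│   │     │↑│↓│
├─┐ └─┐ └─┬─╴ │ │ │
│ │↳ ↓│   │   │↑│↓│
│ └─┐ ├─┐ │ ┌─┤ │ │
│↓ ↰│↓│ │ │ │ │↑│↓│
│ ╷ │ │ │ │ ╵ │ │ │
│↓│↑│↓│ │ │   │↑│↓│
│ │ │ │ └─┴───┤ │ │
│↓│↑│↓│  ↱ → ↓│↑│↓│
│ │ ╵ ├─╴ ┌─┐ │ │ │
│↓│↑ ↲│↱ ↑│ │↓│↑│↓│
│ └───┘ ┌─┘ ╵ ╵ │ │
│↳ → → ↑│    ↳ ↑│B│
└───────┴───────┴─┘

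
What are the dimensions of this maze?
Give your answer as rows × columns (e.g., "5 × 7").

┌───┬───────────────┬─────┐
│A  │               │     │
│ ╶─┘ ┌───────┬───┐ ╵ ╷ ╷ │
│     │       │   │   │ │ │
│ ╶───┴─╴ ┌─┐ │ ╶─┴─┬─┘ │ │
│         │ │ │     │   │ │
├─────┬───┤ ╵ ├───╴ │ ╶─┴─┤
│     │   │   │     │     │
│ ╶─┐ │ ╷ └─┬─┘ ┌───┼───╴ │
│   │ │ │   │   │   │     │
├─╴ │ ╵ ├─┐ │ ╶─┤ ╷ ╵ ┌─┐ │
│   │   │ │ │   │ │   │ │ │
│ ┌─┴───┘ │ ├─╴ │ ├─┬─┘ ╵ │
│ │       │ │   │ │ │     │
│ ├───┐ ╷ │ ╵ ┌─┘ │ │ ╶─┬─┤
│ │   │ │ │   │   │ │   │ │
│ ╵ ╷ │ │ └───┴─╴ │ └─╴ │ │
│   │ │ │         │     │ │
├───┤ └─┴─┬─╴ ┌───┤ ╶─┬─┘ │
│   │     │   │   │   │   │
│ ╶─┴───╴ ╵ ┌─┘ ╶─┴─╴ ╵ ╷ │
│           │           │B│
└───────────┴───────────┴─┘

Counting the maze dimensions:
Rows (vertical): 11
Columns (horizontal): 13
Dimensions: 11 × 13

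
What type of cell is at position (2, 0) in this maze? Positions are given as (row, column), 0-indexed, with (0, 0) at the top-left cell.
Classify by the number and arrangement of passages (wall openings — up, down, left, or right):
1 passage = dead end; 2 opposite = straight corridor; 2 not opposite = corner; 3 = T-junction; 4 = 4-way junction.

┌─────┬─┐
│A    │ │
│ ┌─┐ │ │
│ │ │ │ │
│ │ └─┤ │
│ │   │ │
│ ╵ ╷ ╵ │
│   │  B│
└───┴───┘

Checking cell at (2, 0):
Number of passages: 2
Cell type: straight corridor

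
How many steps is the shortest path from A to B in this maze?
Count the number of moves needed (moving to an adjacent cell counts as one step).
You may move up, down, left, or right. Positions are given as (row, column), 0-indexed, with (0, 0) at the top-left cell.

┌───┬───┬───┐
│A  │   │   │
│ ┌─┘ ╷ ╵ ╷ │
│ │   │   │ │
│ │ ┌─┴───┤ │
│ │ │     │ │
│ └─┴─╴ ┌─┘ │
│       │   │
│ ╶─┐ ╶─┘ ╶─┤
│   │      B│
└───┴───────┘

Using BFS to find shortest path:
Start: (0, 0), End: (4, 5)
Path found:
(0,0) → (1,0) → (2,0) → (3,0) → (3,1) → (3,2) → (4,2) → (4,3) → (4,4) → (4,5)
Number of steps: 9

Solution:

┌───┬───┬───┐
│A  │   │   │
│ ┌─┘ ╷ ╵ ╷ │
│↓│   │   │ │
│ │ ┌─┴───┤ │
│↓│ │     │ │
│ └─┴─╴ ┌─┘ │
│↳ → ↓  │   │
│ ╶─┐ ╶─┘ ╶─┤
│   │↳ → → B│
└───┴───────┘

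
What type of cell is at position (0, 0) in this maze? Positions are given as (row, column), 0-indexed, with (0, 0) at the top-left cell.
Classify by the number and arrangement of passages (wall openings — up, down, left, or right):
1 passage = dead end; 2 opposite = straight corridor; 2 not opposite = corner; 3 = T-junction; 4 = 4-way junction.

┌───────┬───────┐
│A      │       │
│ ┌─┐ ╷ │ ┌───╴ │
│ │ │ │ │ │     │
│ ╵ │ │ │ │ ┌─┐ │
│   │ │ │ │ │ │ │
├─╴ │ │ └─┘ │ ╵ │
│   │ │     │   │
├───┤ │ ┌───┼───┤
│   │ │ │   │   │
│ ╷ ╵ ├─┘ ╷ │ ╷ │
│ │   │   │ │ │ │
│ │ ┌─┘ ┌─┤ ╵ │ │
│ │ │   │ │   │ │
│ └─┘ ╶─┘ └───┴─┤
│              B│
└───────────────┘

Checking cell at (0, 0):
Number of passages: 2
Cell type: corner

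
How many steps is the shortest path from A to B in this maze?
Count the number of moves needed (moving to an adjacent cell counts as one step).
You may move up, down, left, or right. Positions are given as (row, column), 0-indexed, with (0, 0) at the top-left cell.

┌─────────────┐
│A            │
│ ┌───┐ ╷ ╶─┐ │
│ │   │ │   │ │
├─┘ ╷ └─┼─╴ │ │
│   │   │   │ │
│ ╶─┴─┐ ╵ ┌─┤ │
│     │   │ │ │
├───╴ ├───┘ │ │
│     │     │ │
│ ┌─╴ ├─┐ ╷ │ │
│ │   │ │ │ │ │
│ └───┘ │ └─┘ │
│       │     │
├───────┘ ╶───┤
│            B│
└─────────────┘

Using BFS to find shortest path:
Start: (0, 0), End: (7, 6)
Path found:
(0,0) → (0,1) → (0,2) → (0,3) → (0,4) → (0,5) → (0,6) → (1,6) → (2,6) → (3,6) → (4,6) → (5,6) → (6,6) → (6,5) → (6,4) → (7,4) → (7,5) → (7,6)
Number of steps: 17

Solution:

┌─────────────┐
│A → → → → → ↓│
│ ┌───┐ ╷ ╶─┐ │
│ │   │ │   │↓│
├─┘ ╷ └─┼─╴ │ │
│   │   │   │↓│
│ ╶─┴─┐ ╵ ┌─┤ │
│     │   │ │↓│
├───╴ ├───┘ │ │
│     │     │↓│
│ ┌─╴ ├─┐ ╷ │ │
│ │   │ │ │ │↓│
│ └───┘ │ └─┘ │
│       │↓ ← ↲│
├───────┘ ╶───┤
│        ↳ → B│
└─────────────┘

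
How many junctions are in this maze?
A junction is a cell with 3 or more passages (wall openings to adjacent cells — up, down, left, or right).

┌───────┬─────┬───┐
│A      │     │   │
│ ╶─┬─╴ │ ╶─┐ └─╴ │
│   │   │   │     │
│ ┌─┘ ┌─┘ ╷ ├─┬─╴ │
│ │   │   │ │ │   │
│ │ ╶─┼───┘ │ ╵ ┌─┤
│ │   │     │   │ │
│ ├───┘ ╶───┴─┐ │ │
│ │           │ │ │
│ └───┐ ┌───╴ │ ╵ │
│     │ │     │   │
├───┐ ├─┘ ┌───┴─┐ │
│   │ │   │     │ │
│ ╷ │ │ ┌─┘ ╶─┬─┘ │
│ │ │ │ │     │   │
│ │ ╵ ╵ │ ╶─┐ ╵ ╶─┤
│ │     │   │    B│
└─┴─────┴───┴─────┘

Checking each cell for number of passages:

Junctions found (3+ passages):
  (1, 0): 3 passages
  (1, 4): 3 passages
  (1, 8): 3 passages
  (3, 7): 3 passages
  (4, 3): 4 passages
  (5, 8): 3 passages
  (7, 5): 3 passages
  (8, 2): 3 passages
  (8, 7): 3 passages
Total junctions: 9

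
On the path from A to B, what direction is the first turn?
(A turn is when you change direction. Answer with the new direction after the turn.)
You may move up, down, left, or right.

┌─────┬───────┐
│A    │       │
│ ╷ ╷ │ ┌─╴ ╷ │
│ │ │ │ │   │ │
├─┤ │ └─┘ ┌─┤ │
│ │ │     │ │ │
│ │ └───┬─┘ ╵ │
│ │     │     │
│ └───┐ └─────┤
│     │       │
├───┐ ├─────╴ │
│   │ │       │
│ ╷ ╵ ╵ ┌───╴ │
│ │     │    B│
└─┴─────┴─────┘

Directions: right, down, down, down, right, right, down, right, right, right, down, down
First turn direction: down

Solution:

┌─────┬───────┐
│A ↓  │       │
│ ╷ ╷ │ ┌─╴ ╷ │
│ │↓│ │ │   │ │
├─┤ │ └─┘ ┌─┤ │
│ │↓│     │ │ │
│ │ └───┬─┘ ╵ │
│ │↳ → ↓│     │
│ └───┐ └─────┤
│     │↳ → → ↓│
├───┐ ├─────╴ │
│   │ │      ↓│
│ ╷ ╵ ╵ ┌───╴ │
│ │     │    B│
└─┴─────┴─────┘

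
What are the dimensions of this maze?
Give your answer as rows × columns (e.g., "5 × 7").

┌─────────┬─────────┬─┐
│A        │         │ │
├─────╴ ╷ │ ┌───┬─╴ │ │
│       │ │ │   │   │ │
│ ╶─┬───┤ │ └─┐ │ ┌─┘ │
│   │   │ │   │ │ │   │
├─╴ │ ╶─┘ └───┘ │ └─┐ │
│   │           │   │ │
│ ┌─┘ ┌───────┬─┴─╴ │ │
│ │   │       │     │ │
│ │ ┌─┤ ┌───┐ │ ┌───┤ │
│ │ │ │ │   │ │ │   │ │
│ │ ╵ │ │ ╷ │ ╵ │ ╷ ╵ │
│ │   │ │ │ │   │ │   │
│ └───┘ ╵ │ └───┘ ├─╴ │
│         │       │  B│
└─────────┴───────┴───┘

Counting the maze dimensions:
Rows (vertical): 8
Columns (horizontal): 11
Dimensions: 8 × 11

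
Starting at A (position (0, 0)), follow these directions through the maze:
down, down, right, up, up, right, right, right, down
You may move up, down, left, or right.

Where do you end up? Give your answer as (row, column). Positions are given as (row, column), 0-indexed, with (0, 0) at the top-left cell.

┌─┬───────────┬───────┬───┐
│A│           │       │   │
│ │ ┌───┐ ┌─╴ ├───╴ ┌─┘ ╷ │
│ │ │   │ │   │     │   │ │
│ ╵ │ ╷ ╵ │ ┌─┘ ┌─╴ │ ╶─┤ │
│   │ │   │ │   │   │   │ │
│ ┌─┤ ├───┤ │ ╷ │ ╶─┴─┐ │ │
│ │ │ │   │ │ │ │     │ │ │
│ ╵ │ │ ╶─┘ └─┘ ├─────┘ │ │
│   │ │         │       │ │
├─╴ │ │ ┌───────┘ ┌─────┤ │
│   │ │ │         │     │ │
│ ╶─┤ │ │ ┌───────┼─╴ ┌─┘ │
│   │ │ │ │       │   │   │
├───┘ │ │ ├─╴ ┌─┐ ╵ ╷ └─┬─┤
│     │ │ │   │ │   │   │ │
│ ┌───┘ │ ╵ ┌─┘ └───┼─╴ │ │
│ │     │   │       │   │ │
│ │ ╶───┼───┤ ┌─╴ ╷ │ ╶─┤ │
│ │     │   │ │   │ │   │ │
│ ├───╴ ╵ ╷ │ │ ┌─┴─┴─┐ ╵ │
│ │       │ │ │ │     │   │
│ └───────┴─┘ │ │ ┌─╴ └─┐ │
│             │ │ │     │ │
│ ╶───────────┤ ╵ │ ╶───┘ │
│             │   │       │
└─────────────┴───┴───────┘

Following directions step by step:
Start: (0, 0)
  down: (0, 0) → (1, 0)
  down: (1, 0) → (2, 0)
  right: (2, 0) → (2, 1)
  up: (2, 1) → (1, 1)
  up: (1, 1) → (0, 1)
  right: (0, 1) → (0, 2)
  right: (0, 2) → (0, 3)
  right: (0, 3) → (0, 4)
  down: (0, 4) → (1, 4)
Final position: (1, 4)

Path taken:

┌─┬───────────┬───────┬───┐
│A│↱ → → ↓    │       │   │
│ │ ┌───┐ ┌─╴ ├───╴ ┌─┘ ╷ │
│↓│↑│   │B│   │     │   │ │
│ ╵ │ ╷ ╵ │ ┌─┘ ┌─╴ │ ╶─┤ │
│↳ ↑│ │   │ │   │   │   │ │
│ ┌─┤ ├───┤ │ ╷ │ ╶─┴─┐ │ │
│ │ │ │   │ │ │ │     │ │ │
│ ╵ │ │ ╶─┘ └─┘ ├─────┘ │ │
│   │ │         │       │ │
├─╴ │ │ ┌───────┘ ┌─────┤ │
│   │ │ │         │     │ │
│ ╶─┤ │ │ ┌───────┼─╴ ┌─┘ │
│   │ │ │ │       │   │   │
├───┘ │ │ ├─╴ ┌─┐ ╵ ╷ └─┬─┤
│     │ │ │   │ │   │   │ │
│ ┌───┘ │ ╵ ┌─┘ └───┼─╴ │ │
│ │     │   │       │   │ │
│ │ ╶───┼───┤ ┌─╴ ╷ │ ╶─┤ │
│ │     │   │ │   │ │   │ │
│ ├───╴ ╵ ╷ │ │ ┌─┴─┴─┐ ╵ │
│ │       │ │ │ │     │   │
│ └───────┴─┘ │ │ ┌─╴ └─┐ │
│             │ │ │     │ │
│ ╶───────────┤ ╵ │ ╶───┘ │
│             │   │       │
└─────────────┴───┴───────┘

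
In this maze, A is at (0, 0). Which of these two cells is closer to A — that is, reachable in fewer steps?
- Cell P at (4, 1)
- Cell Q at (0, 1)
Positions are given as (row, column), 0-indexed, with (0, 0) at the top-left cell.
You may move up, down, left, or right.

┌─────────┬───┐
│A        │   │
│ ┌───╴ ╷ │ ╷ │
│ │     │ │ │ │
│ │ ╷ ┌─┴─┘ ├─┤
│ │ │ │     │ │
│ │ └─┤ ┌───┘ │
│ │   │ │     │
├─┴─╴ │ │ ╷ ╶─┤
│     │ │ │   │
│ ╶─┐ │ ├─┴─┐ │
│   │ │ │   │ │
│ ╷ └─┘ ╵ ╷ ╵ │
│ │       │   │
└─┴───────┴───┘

Shortest path A → P at (4, 1): 11 steps
Shortest path A → Q at (0, 1): 1 steps

Q is closer (1 steps vs 11 steps).

Path to P:

┌─────────┬───┐
│A → → ↓  │   │
│ ┌───╴ ╷ │ ╷ │
│ │↓ ← ↲│ │ │ │
│ │ ╷ ┌─┴─┘ ├─┤
│ │↓│ │     │ │
│ │ └─┤ ┌───┘ │
│ │↳ ↓│ │     │
├─┴─╴ │ │ ╷ ╶─┤
│  P ↲│ │ │   │
│ ╶─┐ │ ├─┴─┐ │
│   │ │ │   │ │
│ ╷ └─┘ ╵ ╷ ╵ │
│ │       │   │
└─┴───────┴───┘

Path to Q:

┌─────────┬───┐
│A Q      │   │
│ ┌───╴ ╷ │ ╷ │
│ │     │ │ │ │
│ │ ╷ ┌─┴─┘ ├─┤
│ │ │ │     │ │
│ │ └─┤ ┌───┘ │
│ │   │ │     │
├─┴─╴ │ │ ╷ ╶─┤
│     │ │ │   │
│ ╶─┐ │ ├─┴─┐ │
│   │ │ │   │ │
│ ╷ └─┘ ╵ ╷ ╵ │
│ │       │   │
└─┴───────┴───┘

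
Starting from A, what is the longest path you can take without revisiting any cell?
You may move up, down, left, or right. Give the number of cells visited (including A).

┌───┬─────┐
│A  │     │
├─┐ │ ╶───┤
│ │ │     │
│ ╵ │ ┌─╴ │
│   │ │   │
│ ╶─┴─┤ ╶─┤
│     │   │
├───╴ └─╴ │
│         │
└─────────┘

Finding longest simple path using DFS:
Start: (0, 0)
Longest path visits 21 cells
Path: A → right → down → down → left → down → right → right → down → right → right → up → left → up → right → up → left → left → up → right → right

Solution:

┌───┬─────┐
│A ↓│↱ → B│
├─┐ │ ╶───┤
│ │↓│↑ ← ↰│
│ ╵ │ ┌─╴ │
│↓ ↲│ │↱ ↑│
│ ╶─┴─┤ ╶─┤
│↳ → ↓│↑ ↰│
├───╴ └─╴ │
│    ↳ → ↑│
└─────────┘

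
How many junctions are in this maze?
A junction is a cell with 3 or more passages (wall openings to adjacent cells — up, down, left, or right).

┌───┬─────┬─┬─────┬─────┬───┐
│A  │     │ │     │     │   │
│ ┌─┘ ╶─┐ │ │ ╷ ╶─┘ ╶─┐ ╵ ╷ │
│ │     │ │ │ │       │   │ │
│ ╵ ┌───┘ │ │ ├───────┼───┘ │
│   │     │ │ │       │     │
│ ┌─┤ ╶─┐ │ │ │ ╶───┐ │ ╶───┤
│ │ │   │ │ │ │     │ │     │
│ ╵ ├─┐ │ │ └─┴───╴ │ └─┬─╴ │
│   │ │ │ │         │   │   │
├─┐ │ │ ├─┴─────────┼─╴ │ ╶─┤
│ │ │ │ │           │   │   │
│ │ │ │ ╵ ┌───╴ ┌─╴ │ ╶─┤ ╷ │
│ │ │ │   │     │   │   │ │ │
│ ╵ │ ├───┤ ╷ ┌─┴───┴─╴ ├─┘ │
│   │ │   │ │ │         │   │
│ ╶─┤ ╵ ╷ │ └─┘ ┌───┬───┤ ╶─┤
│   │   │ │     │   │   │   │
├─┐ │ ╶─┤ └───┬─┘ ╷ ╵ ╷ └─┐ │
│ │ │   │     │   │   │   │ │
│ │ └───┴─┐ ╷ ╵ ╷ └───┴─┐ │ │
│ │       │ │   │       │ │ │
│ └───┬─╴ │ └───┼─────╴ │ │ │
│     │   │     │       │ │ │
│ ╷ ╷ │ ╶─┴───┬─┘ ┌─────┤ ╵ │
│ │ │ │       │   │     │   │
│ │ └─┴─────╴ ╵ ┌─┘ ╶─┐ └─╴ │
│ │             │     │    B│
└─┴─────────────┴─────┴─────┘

Checking each cell for number of passages:

Junctions found (3+ passages):
  (0, 7): 3 passages
  (1, 2): 3 passages
  (1, 9): 3 passages
  (2, 0): 3 passages
  (2, 4): 3 passages
  (4, 1): 3 passages
  (5, 7): 3 passages
  (5, 12): 3 passages
  (6, 6): 3 passages
  (7, 0): 3 passages
  (8, 2): 3 passages
  (9, 5): 3 passages
  (9, 8): 3 passages
  (11, 0): 3 passages
  (11, 1): 3 passages
  (12, 13): 3 passages
  (13, 6): 3 passages
  (13, 9): 3 passages
Total junctions: 18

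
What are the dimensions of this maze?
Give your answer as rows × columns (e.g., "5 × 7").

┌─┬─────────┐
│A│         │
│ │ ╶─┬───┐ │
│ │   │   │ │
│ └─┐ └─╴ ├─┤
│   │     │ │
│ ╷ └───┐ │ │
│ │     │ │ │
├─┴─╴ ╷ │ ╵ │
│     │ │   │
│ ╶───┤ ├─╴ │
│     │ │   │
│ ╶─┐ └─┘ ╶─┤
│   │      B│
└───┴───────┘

Counting the maze dimensions:
Rows (vertical): 7
Columns (horizontal): 6
Dimensions: 7 × 6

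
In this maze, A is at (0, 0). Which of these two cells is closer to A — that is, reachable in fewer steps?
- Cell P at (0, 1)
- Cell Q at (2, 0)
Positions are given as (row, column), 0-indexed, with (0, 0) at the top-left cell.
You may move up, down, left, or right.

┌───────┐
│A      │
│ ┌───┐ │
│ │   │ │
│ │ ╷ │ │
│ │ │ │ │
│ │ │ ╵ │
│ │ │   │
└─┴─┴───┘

Shortest path A → P at (0, 1): 1 steps
Shortest path A → Q at (2, 0): 2 steps

P is closer (1 steps vs 2 steps).

Path to P:

┌───────┐
│A P    │
│ ┌───┐ │
│ │   │ │
│ │ ╷ │ │
│ │ │ │ │
│ │ │ ╵ │
│ │ │   │
└─┴─┴───┘

Path to Q:

┌───────┐
│A      │
│ ┌───┐ │
│↓│   │ │
│ │ ╷ │ │
│Q│ │ │ │
│ │ │ ╵ │
│ │ │   │
└─┴─┴───┘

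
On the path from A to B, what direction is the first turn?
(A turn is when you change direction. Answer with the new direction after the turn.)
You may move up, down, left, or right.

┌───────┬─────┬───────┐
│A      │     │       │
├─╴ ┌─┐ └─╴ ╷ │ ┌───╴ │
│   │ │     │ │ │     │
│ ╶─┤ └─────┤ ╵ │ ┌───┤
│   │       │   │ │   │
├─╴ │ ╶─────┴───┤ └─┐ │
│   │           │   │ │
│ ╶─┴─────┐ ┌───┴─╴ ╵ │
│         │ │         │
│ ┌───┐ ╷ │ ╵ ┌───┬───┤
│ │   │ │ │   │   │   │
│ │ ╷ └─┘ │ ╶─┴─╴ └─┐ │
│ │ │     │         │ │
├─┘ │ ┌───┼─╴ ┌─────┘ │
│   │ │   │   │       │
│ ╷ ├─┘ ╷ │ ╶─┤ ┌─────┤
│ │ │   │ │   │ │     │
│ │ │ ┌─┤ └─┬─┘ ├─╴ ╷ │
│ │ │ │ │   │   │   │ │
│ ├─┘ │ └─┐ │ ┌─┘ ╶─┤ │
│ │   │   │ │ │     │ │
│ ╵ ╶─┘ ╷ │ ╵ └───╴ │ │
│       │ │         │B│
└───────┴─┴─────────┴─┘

Directions: right, down, left, down, right, down, left, down, right, right, right, right, down, down, left, left, up, left, down, down, left, down, down, down, down, right, up, right, up, up, right, up, right, down, down, right, down, down, right, right, right, right, up, left, up, right, up, right, down, down, down
First turn direction: down

Solution:

┌───────┬─────┬───────┐
│A ↓    │     │       │
├─╴ ┌─┐ └─╴ ╷ │ ┌───╴ │
│↓ ↲│ │     │ │ │     │
│ ╶─┤ └─────┤ ╵ │ ┌───┤
│↳ ↓│       │   │ │   │
├─╴ │ ╶─────┴───┤ └─┐ │
│↓ ↲│           │   │ │
│ ╶─┴─────┐ ┌───┴─╴ ╵ │
│↳ → → → ↓│ │         │
│ ┌───┐ ╷ │ ╵ ┌───┬───┤
│ │↓ ↰│ │↓│   │   │   │
│ │ ╷ └─┘ │ ╶─┴─╴ └─┐ │
│ │↓│↑ ← ↲│         │ │
├─┘ │ ┌───┼─╴ ┌─────┘ │
│↓ ↲│ │↱ ↓│   │       │
│ ╷ ├─┘ ╷ │ ╶─┤ ┌─────┤
│↓│ │↱ ↑│↓│   │ │  ↱ ↓│
│ │ │ ┌─┤ └─┬─┘ ├─╴ ╷ │
│↓│ │↑│ │↳ ↓│   │↱ ↑│↓│
│ ├─┘ │ └─┐ │ ┌─┘ ╶─┤ │
│↓│↱ ↑│   │↓│ │  ↑ ↰│↓│
│ ╵ ╶─┘ ╷ │ ╵ └───╴ │ │
│↳ ↑    │ │↳ → → → ↑│B│
└───────┴─┴─────────┴─┘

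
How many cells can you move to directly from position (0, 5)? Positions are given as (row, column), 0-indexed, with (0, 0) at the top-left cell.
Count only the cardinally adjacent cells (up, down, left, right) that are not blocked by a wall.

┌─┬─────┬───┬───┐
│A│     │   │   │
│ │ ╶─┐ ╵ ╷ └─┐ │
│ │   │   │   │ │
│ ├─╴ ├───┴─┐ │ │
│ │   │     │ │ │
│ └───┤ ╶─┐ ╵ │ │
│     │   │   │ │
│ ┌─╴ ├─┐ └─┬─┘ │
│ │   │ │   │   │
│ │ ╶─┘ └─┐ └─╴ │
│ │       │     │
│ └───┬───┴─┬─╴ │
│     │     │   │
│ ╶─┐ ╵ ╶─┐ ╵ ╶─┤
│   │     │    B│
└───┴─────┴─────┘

Checking passable neighbors of (0, 5):
Neighbors: (1, 5), (0, 4)
Count: 2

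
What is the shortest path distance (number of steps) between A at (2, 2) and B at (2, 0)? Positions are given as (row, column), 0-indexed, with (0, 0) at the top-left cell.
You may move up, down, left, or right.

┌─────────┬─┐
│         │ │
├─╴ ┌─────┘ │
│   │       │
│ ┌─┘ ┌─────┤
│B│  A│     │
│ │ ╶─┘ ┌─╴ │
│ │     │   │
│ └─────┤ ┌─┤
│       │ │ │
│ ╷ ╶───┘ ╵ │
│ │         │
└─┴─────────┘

Finding path from (2, 2) to (2, 0):
Path: (2,2) → (2,1) → (3,1) → (3,2) → (3,3) → (2,3) → (2,4) → (2,5) → (3,5) → (3,4) → (4,4) → (5,4) → (5,3) → (5,2) → (5,1) → (4,1) → (4,0) → (3,0) → (2,0)
Distance: 18 steps

Solution:

┌─────────┬─┐
│         │ │
├─╴ ┌─────┘ │
│   │       │
│ ┌─┘ ┌─────┤
│B│↓ A│↱ → ↓│
│ │ ╶─┘ ┌─╴ │
│↑│↳ → ↑│↓ ↲│
│ └─────┤ ┌─┤
│↑ ↰    │↓│ │
│ ╷ ╶───┘ ╵ │
│ │↑ ← ← ↲  │
└─┴─────────┘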